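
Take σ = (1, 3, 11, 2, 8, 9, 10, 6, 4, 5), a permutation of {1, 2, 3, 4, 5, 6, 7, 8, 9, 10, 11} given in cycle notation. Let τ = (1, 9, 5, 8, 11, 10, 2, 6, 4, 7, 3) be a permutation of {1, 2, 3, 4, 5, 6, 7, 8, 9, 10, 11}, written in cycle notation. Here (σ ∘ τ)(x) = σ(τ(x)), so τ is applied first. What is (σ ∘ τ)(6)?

τ(6) = 4, then σ(4) = 5; composing gives (σ ∘ τ)(6) = 5.

5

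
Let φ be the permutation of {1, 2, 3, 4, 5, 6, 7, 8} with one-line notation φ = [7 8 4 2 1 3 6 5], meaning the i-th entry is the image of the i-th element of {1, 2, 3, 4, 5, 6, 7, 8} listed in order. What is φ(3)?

4

3 is element number 3 of the domain, and entry number 3 of the one-line form is 4, so φ(3) = 4.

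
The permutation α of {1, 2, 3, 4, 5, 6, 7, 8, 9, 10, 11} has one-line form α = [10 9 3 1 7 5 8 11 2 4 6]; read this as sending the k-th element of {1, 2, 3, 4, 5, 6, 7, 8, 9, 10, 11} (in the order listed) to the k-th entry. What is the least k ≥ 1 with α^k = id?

30

Decomposing into disjoint cycles gives cycle lengths 5, 3, 2, 1.
Since disjoint cycles commute, ord(α) = lcm(5, 3, 2) = 30.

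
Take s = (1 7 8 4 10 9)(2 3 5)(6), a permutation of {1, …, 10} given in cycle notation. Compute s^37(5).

5 lies in the 3-cycle (2 3 5).
Powers repeat with period 3 on this cycle, and 37 mod 3 = 1, so s^37(5) = s^1(5).
Advancing 1 step from 5: 5 → 2.

2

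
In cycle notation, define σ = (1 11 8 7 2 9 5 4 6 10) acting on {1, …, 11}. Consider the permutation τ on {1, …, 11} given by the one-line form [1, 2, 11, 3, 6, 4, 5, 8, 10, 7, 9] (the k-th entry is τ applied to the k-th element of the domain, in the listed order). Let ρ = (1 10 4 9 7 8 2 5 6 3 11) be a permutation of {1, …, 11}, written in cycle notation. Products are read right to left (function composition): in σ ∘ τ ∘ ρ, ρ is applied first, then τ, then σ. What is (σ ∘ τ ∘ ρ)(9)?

4

(σ ∘ τ ∘ ρ)(9) = σ(τ(ρ(9))). ρ(9) = 7, then τ(7) = 5, then σ(5) = 4, so the result is 4.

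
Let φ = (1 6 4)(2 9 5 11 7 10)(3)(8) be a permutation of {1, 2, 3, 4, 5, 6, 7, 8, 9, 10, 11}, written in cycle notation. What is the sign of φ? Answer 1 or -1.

The cycle lengths are 6, 3, 1, 1.
A cycle of length ℓ contributes ℓ−1 transpositions, so φ is a product of 5 + 2 = 7 transpositions — odd.

-1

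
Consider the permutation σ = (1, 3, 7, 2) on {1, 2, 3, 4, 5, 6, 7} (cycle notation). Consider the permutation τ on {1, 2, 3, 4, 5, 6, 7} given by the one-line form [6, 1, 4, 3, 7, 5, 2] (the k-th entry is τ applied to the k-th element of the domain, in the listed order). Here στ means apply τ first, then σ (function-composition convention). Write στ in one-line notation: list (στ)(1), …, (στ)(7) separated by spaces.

6 3 4 7 2 5 1

For each element, apply τ then σ: 1 → 6 → 6; 2 → 1 → 3; 3 → 4 → 4; 4 → 3 → 7; 5 → 7 → 2; 6 → 5 → 5; 7 → 2 → 1.
Collecting the images, στ = [6 3 4 7 2 5 1].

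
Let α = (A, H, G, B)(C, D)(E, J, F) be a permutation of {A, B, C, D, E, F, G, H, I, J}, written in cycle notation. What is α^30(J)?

J

J lies in the 3-cycle (E, J, F).
Since the cycle has length 3, α^30 acts on it the same as α^0 (30 mod 3 = 0).
So α^30(J) = J.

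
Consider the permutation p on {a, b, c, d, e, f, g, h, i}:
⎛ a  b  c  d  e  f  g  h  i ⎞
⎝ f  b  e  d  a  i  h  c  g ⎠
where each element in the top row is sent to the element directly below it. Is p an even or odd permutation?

In disjoint-cycle form the cycle lengths are 7, 1, 1.
A cycle of length ℓ contributes ℓ−1 transpositions, so p is a product of 6 transpositions — even.

even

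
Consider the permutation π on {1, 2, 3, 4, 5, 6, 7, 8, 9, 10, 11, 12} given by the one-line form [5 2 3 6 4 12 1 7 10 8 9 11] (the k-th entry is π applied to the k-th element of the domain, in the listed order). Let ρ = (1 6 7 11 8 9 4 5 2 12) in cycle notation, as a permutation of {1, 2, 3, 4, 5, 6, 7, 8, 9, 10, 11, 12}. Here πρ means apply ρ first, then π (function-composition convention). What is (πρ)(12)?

(πρ)(12) = π(ρ(12)). ρ(12) = 1, then π(1) = 5. So (πρ)(12) = 5.

5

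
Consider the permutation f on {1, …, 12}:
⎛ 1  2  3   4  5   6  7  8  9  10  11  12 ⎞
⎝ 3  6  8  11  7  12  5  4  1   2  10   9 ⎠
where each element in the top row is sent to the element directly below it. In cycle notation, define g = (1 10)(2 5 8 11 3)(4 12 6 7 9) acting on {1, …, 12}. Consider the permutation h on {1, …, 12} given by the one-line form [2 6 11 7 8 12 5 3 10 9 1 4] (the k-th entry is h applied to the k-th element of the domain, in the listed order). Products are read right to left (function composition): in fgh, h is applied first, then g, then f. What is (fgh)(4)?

(fgh)(4) = f(g(h(4))). h(4) = 7, then g(7) = 9, then f(9) = 1, so the result is 1.

1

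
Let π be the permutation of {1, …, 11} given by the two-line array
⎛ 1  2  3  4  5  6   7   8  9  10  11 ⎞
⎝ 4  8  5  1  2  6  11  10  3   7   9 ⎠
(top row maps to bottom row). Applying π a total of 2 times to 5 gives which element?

Tracing 5 → 2 → … returns to 5 after 8 steps, so 5 lies in an 8-cycle (2, 8, 10, 7, 11, 9, 3, 5).
Advancing 2 steps from 5: 5 → 2 → 8.

8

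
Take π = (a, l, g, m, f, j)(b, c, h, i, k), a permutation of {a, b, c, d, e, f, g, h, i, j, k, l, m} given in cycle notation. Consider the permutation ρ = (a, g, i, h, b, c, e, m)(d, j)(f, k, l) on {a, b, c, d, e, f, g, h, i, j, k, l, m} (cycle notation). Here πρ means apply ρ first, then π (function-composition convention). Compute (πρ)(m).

l

ρ(m) = a, then π(a) = l; composing gives (πρ)(m) = l.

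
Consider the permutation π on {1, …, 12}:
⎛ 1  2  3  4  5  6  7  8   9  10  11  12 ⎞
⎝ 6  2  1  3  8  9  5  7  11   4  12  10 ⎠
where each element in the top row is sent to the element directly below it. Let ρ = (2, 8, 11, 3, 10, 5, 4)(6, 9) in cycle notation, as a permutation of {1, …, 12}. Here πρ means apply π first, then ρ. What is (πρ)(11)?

π(11) = 12, then ρ(12) = 12; composing gives (πρ)(11) = 12.

12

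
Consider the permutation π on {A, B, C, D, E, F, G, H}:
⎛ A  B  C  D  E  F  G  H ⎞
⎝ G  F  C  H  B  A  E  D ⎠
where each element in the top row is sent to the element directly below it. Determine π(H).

The entry below H in the array is D, so π(H) = D.

D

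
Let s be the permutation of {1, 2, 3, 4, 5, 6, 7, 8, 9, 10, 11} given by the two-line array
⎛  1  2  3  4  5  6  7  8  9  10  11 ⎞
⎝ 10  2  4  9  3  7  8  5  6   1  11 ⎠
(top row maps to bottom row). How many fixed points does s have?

2

The fixed points (elements with s(x) = x) are {2, 11}, so there are 2.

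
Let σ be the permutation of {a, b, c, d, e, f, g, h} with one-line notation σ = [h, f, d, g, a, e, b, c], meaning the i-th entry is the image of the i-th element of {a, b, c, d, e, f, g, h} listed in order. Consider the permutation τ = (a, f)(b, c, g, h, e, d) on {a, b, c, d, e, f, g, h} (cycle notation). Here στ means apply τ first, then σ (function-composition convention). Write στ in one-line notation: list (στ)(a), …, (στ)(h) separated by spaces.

(στ)(x) = σ(τ(x)). Computing each image: σ(τ(a)) = σ(f) = e, σ(τ(b)) = σ(c) = d, σ(τ(c)) = σ(g) = b, σ(τ(d)) = σ(b) = f, σ(τ(e)) = σ(d) = g, σ(τ(f)) = σ(a) = h, σ(τ(g)) = σ(h) = c, σ(τ(h)) = σ(e) = a.
Hence στ = [e d b f g h c a].

e d b f g h c a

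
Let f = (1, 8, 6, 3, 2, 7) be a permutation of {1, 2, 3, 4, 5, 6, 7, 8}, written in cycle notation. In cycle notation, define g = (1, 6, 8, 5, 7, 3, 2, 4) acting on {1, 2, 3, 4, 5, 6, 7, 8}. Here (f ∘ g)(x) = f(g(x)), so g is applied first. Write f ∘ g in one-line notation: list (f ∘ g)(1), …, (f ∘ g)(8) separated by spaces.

(f ∘ g)(x) = f(g(x)). Computing each image: f(g(1)) = f(6) = 3, f(g(2)) = f(4) = 4, f(g(3)) = f(2) = 7, f(g(4)) = f(1) = 8, f(g(5)) = f(7) = 1, f(g(6)) = f(8) = 6, f(g(7)) = f(3) = 2, f(g(8)) = f(5) = 5.
Hence f ∘ g = [3 4 7 8 1 6 2 5].

3 4 7 8 1 6 2 5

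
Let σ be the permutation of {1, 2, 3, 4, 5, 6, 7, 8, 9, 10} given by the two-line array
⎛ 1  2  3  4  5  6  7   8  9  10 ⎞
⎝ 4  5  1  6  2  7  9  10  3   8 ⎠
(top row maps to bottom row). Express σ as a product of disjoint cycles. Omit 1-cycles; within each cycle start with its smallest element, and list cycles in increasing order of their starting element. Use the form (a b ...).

(1 4 6 7 9 3)(2 5)(8 10)

Start at 1 and follow images: 1 → 4 → 6 → 7 → 9 → 3 → 1, giving the cycle (1 4 6 7 9 3).
Continuing from each remaining unvisited element yields (1 4 6 7 9 3)(2 5)(8 10).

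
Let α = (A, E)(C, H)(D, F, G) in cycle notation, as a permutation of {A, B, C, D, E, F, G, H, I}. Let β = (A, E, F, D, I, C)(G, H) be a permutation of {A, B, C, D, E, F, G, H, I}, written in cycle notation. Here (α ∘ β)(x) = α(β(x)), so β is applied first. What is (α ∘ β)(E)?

First apply β: β(E) = F, then α(F) = G. Thus (α ∘ β)(E) = G.

G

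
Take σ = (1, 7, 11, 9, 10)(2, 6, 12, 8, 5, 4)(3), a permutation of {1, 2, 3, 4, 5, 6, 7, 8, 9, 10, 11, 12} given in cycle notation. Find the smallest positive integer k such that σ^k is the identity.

30

The disjoint cycles have lengths 6, 5, 1.
The order of σ is the least common multiple of its cycle lengths: lcm(6, 5) = 30.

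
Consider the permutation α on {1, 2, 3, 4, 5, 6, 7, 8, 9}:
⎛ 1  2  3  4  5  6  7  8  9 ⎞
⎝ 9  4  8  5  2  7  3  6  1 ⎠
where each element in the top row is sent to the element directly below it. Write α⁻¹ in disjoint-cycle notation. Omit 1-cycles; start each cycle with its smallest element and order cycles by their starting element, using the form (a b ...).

The cycle decomposition of α is (1 9)(2 4 5)(3 8 6 7).
The inverse reverses every cycle; in canonical form, α⁻¹ = (1 9)(2 5 4)(3 7 6 8).

(1 9)(2 5 4)(3 7 6 8)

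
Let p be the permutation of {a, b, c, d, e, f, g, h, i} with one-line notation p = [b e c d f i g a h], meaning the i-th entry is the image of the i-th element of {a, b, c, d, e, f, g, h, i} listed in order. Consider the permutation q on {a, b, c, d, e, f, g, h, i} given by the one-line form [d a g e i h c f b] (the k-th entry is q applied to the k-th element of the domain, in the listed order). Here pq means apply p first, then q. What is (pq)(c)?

g

p(c) = c, then q(c) = g; composing gives (pq)(c) = g.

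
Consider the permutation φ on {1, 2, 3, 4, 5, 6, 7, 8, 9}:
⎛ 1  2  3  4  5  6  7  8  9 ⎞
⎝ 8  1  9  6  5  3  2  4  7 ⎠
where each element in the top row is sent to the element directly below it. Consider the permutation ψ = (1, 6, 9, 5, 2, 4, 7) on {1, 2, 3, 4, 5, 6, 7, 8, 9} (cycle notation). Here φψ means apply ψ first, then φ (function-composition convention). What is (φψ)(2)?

(φψ)(2) = φ(ψ(2)). ψ(2) = 4, then φ(4) = 6. So (φψ)(2) = 6.

6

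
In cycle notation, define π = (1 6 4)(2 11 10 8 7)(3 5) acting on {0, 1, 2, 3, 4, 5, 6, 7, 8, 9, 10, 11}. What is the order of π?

30

The cycle type of π is (5, 3, 2, 1, 1).
Since disjoint cycles commute, ord(π) = lcm(5, 3, 2) = 30.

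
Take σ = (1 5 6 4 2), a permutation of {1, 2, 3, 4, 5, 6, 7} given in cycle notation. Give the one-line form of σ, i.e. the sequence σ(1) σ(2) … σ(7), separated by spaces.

Reading each image from the cycles: 1↦5, 2↦1, 3↦3, 4↦2, 5↦6, 6↦4, 7↦7.
Listing these in domain order gives 5 1 3 2 6 4 7.

5 1 3 2 6 4 7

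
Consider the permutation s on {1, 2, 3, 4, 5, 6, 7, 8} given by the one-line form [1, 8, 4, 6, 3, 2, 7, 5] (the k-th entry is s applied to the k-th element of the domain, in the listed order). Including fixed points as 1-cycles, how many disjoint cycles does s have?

3

The cycle decomposition is (1)(2 8 5 3 4 6)(7), which has 3 cycles (counting 1-cycles).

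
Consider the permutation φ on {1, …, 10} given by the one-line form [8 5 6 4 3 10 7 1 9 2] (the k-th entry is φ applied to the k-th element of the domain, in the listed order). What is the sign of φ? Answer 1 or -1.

In disjoint-cycle form the cycle lengths are 5, 2, 1, 1, 1.
A cycle of length ℓ contributes ℓ−1 transpositions, so φ is a product of 4 + 1 = 5 transpositions — odd.

-1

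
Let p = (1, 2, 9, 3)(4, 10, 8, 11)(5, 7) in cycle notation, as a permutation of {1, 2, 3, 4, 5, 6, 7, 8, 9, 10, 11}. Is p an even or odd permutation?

odd

The cycle lengths are 4, 4, 2, 1.
A cycle is odd iff its length is even; p has 3 even-length cycles, so sgn(p) = (−1)^3 and p is odd.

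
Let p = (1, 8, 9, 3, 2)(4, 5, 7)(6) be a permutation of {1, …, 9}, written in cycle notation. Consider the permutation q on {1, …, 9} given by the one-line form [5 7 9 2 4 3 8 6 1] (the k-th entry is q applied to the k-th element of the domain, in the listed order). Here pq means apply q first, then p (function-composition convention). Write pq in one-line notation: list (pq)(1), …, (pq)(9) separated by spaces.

7 4 3 1 5 2 9 6 8

For each element, apply q then p: 1 → 5 → 7; 2 → 7 → 4; 3 → 9 → 3; 4 → 2 → 1; 5 → 4 → 5; 6 → 3 → 2; 7 → 8 → 9; 8 → 6 → 6; 9 → 1 → 8.
So pq in one-line form is 7 4 3 1 5 2 9 6 8.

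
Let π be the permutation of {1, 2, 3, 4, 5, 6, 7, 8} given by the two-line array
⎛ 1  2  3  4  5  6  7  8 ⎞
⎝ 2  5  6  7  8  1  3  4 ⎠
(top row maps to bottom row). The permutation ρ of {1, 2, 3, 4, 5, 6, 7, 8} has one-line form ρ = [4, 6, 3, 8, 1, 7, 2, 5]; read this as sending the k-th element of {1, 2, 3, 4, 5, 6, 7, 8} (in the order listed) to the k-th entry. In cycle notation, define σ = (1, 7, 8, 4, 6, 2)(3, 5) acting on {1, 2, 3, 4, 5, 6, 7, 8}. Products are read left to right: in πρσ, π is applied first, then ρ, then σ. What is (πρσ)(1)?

(πρσ)(1) = σ(ρ(π(1))). π(1) = 2, then ρ(2) = 6, then σ(6) = 2, so the result is 2.

2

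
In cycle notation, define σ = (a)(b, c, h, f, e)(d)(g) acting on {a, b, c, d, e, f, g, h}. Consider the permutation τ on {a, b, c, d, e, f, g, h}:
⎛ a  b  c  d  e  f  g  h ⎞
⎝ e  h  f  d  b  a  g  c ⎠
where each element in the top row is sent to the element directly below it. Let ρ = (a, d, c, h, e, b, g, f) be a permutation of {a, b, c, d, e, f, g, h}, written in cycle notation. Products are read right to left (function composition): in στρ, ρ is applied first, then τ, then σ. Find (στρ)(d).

e

Chase d: ρ(d) = c; τ(c) = f; σ(f) = e. Hence (στρ)(d) = e.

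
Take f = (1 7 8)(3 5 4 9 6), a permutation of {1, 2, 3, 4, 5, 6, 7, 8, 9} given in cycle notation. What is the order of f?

15

The disjoint cycles have lengths 5, 3, 1.
Since disjoint cycles commute, ord(f) = lcm(5, 3) = 15.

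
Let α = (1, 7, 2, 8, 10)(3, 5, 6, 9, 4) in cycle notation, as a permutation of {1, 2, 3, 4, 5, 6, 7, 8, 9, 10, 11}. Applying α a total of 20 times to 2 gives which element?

2 lies in the 5-cycle (1, 7, 2, 8, 10).
On a 5-cycle, α^5 is the identity, so α^20 = α^0 there (20 ≡ 0 mod 5).
So α^20(2) = 2.

2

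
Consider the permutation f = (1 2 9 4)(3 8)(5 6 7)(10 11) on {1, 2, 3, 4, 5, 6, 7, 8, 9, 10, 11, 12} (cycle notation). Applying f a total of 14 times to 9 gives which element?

1

9 lies in the 4-cycle (1 2 9 4).
Powers repeat with period 4 on this cycle, and 14 mod 4 = 2, so f^14(9) = f^2(9).
Advancing 2 steps from 9: 9 → 4 → 1.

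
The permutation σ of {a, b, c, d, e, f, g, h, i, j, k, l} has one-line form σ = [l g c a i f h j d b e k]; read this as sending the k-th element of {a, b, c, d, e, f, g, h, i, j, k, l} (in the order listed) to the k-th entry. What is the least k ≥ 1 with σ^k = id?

12

Decomposing into disjoint cycles gives cycle lengths 6, 4, 1, 1.
Since disjoint cycles commute, ord(σ) = lcm(6, 4) = 12.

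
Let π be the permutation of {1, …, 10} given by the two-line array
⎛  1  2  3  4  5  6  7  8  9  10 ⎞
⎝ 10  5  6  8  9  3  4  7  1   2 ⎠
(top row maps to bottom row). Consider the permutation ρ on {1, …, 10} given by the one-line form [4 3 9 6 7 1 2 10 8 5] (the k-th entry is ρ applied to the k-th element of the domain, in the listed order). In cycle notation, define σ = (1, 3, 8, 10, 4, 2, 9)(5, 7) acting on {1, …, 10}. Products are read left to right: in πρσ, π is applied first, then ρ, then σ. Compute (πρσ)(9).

(πρσ)(9) = σ(ρ(π(9))). π(9) = 1, then ρ(1) = 4, then σ(4) = 2, so the result is 2.

2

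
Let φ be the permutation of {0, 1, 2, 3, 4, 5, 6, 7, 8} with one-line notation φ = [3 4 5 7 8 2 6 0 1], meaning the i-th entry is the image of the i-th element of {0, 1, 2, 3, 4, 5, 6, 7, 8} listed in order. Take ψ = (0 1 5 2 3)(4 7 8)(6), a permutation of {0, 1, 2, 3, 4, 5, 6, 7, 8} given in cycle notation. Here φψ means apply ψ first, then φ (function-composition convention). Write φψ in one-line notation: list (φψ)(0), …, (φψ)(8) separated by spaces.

For each element, apply ψ then φ: 0 → 1 → 4; 1 → 5 → 2; 2 → 3 → 7; 3 → 0 → 3; 4 → 7 → 0; 5 → 2 → 5; 6 → 6 → 6; 7 → 8 → 1; 8 → 4 → 8.
So φψ in one-line form is 4 2 7 3 0 5 6 1 8.

4 2 7 3 0 5 6 1 8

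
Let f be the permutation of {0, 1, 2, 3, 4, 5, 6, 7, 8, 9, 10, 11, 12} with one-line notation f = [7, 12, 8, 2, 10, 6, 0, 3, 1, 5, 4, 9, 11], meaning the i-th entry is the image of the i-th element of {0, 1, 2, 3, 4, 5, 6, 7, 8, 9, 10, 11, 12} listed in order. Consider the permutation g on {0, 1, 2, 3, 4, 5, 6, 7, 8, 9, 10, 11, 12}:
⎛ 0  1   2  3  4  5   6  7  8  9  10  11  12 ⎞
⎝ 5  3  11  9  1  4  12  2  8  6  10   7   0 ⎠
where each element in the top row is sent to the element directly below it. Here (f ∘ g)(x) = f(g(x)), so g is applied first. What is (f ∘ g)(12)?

g(12) = 0, then f(0) = 7; composing gives (f ∘ g)(12) = 7.

7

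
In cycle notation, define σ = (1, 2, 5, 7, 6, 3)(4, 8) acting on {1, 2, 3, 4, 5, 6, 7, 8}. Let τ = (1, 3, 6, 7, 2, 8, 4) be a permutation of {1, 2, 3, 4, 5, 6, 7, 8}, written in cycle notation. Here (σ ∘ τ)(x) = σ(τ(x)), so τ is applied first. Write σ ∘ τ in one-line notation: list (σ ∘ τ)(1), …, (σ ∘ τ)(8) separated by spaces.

1 4 3 2 7 6 5 8

(σ ∘ τ)(x) = σ(τ(x)). Computing each image: σ(τ(1)) = σ(3) = 1, σ(τ(2)) = σ(8) = 4, σ(τ(3)) = σ(6) = 3, σ(τ(4)) = σ(1) = 2, σ(τ(5)) = σ(5) = 7, σ(τ(6)) = σ(7) = 6, σ(τ(7)) = σ(2) = 5, σ(τ(8)) = σ(4) = 8.
Hence σ ∘ τ = [1 4 3 2 7 6 5 8].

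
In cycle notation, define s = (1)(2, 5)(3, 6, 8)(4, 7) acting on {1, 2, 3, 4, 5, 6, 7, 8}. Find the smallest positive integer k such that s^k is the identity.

The cycle type of s is (3, 2, 2, 1).
The order is lcm(3, 2, 2) = 6.

6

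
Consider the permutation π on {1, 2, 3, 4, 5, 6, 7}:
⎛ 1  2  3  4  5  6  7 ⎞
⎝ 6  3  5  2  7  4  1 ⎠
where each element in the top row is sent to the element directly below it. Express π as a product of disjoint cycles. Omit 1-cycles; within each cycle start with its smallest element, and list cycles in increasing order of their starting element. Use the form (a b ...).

(1 6 4 2 3 5 7)

From 1: 1 → 6 → 4 → 2 → 3 → 5 → 7 → 1, closing the cycle (1 6 4 2 3 5 7).
Repeating from the next unused element and collecting all non-trivial cycles gives (1 6 4 2 3 5 7).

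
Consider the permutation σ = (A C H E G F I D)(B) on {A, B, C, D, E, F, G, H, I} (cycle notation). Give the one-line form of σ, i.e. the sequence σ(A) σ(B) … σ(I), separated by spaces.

Each element maps to the next entry in its cycle (wrapping to the front): A→C, B→B, C→H, D→A, E→G, F→I, G→F, H→E, I→D.
So the one-line form is C B H A G I F E D.

C B H A G I F E D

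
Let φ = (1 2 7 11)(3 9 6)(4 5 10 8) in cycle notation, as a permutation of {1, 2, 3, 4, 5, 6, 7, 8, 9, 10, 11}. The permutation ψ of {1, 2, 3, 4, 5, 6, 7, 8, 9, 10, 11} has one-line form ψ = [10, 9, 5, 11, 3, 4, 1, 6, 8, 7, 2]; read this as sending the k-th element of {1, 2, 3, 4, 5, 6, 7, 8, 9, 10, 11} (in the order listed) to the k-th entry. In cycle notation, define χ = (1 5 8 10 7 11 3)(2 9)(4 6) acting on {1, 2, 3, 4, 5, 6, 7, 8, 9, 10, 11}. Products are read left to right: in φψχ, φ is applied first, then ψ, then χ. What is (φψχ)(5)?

11

Apply the permutations in order: φ(5) = 10, then ψ(10) = 7, then χ(7) = 11. So (φψχ)(5) = 11.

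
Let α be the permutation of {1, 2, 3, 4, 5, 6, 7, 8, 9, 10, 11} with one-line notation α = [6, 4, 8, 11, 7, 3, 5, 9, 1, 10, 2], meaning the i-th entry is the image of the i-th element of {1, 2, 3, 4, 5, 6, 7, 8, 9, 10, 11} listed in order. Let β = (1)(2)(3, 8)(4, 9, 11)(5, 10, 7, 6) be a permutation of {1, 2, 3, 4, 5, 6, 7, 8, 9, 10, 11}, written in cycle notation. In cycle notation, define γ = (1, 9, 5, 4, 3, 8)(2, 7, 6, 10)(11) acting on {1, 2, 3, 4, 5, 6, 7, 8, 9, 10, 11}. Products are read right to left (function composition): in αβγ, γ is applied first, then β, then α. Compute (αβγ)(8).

6

(αβγ)(8) = α(β(γ(8))). γ(8) = 1, then β(1) = 1, then α(1) = 6, so the result is 6.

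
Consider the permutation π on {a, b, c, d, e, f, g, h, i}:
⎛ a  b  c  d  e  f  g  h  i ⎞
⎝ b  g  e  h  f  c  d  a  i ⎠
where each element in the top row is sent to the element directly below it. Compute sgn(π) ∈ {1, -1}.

1

In disjoint-cycle form the cycle lengths are 5, 3, 1.
A cycle of length ℓ contributes ℓ−1 transpositions, so π is a product of 4 + 2 = 6 transpositions — even.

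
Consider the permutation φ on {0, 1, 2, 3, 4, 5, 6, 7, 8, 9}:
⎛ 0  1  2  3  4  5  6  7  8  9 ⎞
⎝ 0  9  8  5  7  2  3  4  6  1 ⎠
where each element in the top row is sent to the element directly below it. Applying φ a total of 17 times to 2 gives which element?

Tracing 2 → 8 → … returns to 2 after 5 steps, so 2 lies in a 5-cycle (2, 8, 6, 3, 5).
Powers repeat with period 5 on this cycle, and 17 mod 5 = 2, so φ^17(2) = φ^2(2).
Stepping 2 places around the cycle: 2 → 8 → 6.

6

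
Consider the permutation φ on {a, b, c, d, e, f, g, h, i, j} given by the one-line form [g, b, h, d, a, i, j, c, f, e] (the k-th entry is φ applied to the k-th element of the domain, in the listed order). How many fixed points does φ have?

The fixed points (elements with φ(x) = x) are {b, d}, so there are 2.

2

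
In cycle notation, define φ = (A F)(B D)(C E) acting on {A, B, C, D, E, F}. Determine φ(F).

A

F appears in (A F); the next entry (wrapping around) is A.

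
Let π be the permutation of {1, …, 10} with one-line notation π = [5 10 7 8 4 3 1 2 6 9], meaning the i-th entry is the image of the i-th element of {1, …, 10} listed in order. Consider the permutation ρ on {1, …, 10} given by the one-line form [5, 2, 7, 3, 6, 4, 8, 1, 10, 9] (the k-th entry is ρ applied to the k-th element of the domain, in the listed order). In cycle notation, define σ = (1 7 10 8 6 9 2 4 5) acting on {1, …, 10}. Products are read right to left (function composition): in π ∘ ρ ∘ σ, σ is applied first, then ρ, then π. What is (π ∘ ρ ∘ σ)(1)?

2

Apply the permutations in order: σ(1) = 7, then ρ(7) = 8, then π(8) = 2. So (π ∘ ρ ∘ σ)(1) = 2.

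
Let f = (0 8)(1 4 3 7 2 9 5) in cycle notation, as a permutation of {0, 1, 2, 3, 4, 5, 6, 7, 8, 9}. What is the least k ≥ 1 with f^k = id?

The cycle type of f is (7, 2, 1).
The order is lcm(7, 2) = 14.

14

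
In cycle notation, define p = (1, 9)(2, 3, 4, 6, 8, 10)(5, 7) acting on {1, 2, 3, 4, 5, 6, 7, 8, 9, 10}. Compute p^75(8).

8 lies in the 6-cycle (2, 3, 4, 6, 8, 10).
Since the cycle has length 6, p^75 acts on it the same as p^3 (75 mod 6 = 3).
Stepping 3 places around the cycle: 8 → 10 → 2 → 3.

3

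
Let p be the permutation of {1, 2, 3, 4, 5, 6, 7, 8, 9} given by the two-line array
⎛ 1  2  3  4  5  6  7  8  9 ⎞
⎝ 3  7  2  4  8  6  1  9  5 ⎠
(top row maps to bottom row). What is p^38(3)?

Tracing 3 → 2 → … returns to 3 after 4 steps, so 3 lies in a 4-cycle (1 3 2 7).
On a 4-cycle, p^4 is the identity, so p^38 = p^2 there (38 ≡ 2 mod 4).
Advancing 2 steps from 3: 3 → 2 → 7.

7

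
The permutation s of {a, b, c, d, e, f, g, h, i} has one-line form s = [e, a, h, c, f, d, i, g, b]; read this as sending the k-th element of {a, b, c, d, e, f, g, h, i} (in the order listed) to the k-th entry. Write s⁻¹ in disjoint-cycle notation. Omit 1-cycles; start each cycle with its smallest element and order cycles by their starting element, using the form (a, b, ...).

First write s in disjoint cycles: (a, e, f, d, c, h, g, i, b).
The inverse reverses every cycle; in canonical form, s⁻¹ = (a, b, i, g, h, c, d, f, e).

(a, b, i, g, h, c, d, f, e)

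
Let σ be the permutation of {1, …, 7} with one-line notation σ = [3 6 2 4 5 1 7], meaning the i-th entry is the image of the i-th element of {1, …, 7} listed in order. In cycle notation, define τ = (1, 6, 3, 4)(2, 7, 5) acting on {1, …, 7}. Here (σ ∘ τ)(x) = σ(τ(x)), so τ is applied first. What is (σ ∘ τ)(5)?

First apply τ: τ(5) = 2, then σ(2) = 6. Thus (σ ∘ τ)(5) = 6.

6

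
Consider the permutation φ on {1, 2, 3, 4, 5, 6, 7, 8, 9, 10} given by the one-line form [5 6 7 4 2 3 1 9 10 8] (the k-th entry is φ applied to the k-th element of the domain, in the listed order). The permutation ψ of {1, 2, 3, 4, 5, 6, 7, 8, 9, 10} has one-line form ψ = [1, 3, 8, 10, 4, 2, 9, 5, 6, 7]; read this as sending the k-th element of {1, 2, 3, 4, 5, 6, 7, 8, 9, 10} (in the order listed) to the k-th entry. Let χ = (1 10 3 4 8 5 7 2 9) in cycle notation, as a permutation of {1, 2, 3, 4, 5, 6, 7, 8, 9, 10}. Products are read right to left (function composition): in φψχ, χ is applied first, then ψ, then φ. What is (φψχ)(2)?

Chase 2: χ(2) = 9; ψ(9) = 6; φ(6) = 3. Hence (φψχ)(2) = 3.

3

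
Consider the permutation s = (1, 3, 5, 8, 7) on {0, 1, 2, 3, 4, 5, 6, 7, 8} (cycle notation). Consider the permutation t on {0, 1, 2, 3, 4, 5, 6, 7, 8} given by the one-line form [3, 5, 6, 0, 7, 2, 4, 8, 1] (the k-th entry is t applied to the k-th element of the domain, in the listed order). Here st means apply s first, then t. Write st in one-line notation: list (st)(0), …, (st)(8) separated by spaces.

Chase each element through s then t: 0 → 0 → 3; 1 → 3 → 0; 2 → 2 → 6; 3 → 5 → 2; 4 → 4 → 7; 5 → 8 → 1; 6 → 6 → 4; 7 → 1 → 5; 8 → 7 → 8.
So st in one-line form is 3 0 6 2 7 1 4 5 8.

3 0 6 2 7 1 4 5 8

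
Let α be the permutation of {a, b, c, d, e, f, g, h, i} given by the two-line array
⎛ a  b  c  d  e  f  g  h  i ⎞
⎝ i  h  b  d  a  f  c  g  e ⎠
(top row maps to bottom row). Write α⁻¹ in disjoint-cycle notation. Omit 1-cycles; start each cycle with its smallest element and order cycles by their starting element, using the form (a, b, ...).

(a, e, i)(b, c, g, h)

First write α in disjoint cycles: (a, i, e)(b, h, g, c).
Reversing each cycle (and rotating so the smallest element leads) gives α⁻¹ = (a, e, i)(b, c, g, h).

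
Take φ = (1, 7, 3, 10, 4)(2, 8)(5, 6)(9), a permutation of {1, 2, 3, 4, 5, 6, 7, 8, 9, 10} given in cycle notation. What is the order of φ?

The disjoint cycles have lengths 5, 2, 2, 1.
The order of φ is the least common multiple of its cycle lengths: lcm(5, 2, 2) = 10.

10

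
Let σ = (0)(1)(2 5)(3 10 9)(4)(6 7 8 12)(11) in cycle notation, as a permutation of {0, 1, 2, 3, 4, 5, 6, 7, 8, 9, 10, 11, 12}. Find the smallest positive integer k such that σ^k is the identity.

The cycle type of σ is (4, 3, 2, 1, 1, 1, 1).
The order of σ is the least common multiple of its cycle lengths: lcm(4, 3, 2) = 12.

12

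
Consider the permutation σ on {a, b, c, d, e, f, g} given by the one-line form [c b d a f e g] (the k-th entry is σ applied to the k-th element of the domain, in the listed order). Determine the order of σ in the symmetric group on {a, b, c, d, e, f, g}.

The disjoint-cycle form of σ has cycle lengths 3, 2, 1, 1.
The order is lcm(3, 2) = 6.

6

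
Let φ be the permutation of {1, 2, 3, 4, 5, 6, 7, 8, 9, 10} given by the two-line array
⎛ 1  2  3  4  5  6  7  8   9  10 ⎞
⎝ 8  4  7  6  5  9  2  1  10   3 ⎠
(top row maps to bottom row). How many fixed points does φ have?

1

The fixed points (elements with φ(x) = x) are {5}, so there is 1.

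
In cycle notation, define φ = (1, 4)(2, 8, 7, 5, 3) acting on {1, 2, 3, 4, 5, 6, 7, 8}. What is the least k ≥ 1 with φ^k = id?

The cycle type of φ is (5, 2, 1).
The order of φ is the least common multiple of its cycle lengths: lcm(5, 2) = 10.

10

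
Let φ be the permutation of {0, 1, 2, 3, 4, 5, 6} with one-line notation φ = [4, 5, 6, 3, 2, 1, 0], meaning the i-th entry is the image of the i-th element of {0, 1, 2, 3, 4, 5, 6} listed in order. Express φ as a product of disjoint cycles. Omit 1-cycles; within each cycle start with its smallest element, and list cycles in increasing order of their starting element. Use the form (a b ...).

Iterating φ from 0 gives 0 → 4 → 2 → 6 → 0; that is the 4-cycle (0 4 2 6).
Continuing from each remaining unvisited element yields (0 4 2 6)(1 5).

(0 4 2 6)(1 5)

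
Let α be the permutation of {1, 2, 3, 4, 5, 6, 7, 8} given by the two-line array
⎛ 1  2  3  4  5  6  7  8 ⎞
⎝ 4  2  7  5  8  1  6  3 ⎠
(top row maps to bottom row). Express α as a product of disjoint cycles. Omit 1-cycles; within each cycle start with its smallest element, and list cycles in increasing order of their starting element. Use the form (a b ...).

(1 4 5 8 3 7 6)

Start at 1 and follow images: 1 → 4 → 5 → 8 → 3 → 7 → 6 → 1, giving the cycle (1 4 5 8 3 7 6).
Repeating from the next unused element and collecting all non-trivial cycles gives (1 4 5 8 3 7 6).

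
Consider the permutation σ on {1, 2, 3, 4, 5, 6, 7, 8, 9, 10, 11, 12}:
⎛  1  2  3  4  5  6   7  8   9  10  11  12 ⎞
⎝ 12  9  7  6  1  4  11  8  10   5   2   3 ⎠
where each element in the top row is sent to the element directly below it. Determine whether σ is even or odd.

odd

In disjoint-cycle form the cycle lengths are 9, 2, 1.
A cycle is odd iff its length is even; σ has 1 even-length cycle, so sgn(σ) = (−1)^1 and σ is odd.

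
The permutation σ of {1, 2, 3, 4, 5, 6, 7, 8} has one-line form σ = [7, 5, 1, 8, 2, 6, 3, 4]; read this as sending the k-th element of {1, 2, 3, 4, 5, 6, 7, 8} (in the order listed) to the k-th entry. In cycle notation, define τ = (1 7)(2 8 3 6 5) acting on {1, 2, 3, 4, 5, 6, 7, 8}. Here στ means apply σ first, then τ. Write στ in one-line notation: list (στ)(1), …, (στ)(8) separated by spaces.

1 2 7 3 8 5 6 4

For each element, apply σ then τ: 1 → 7 → 1; 2 → 5 → 2; 3 → 1 → 7; 4 → 8 → 3; 5 → 2 → 8; 6 → 6 → 5; 7 → 3 → 6; 8 → 4 → 4.
So στ in one-line form is 1 2 7 3 8 5 6 4.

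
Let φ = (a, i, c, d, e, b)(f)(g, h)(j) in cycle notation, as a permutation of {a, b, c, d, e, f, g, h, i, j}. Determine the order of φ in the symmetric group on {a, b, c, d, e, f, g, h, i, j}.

The disjoint cycles have lengths 6, 2, 1, 1.
The order of φ is the least common multiple of its cycle lengths: lcm(6, 2) = 6.

6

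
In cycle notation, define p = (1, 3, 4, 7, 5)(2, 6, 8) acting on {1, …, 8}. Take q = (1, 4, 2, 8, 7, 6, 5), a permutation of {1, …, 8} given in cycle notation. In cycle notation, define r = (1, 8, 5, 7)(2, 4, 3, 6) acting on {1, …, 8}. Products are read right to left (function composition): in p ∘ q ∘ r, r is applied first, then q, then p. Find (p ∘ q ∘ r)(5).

8

(p ∘ q ∘ r)(5) = p(q(r(5))). r(5) = 7, then q(7) = 6, then p(6) = 8, so the result is 8.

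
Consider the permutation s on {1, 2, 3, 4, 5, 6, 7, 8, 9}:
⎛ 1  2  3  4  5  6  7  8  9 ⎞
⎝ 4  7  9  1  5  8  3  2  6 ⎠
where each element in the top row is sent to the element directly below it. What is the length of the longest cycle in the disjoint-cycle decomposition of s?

Decomposing into disjoint cycles gives (1, 4)(2, 7, 3, 9, 6, 8); the longest has length 6.

6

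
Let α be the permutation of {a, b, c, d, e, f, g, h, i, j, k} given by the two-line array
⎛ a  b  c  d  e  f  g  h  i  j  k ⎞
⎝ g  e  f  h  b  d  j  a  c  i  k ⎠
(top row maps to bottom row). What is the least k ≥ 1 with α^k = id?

8

Writing α as disjoint cycles, the cycle lengths are 8, 2, 1.
The order of α is the least common multiple of its cycle lengths: lcm(8, 2) = 8.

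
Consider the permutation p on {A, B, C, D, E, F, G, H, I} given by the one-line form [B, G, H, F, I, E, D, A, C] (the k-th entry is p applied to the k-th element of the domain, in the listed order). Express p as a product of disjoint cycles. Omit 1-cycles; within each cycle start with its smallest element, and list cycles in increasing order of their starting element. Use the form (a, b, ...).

From A: A → B → G → D → F → E → I → C → H → A, closing the cycle (A, B, G, D, F, E, I, C, H).
Continuing from each remaining unvisited element yields (A, B, G, D, F, E, I, C, H).

(A, B, G, D, F, E, I, C, H)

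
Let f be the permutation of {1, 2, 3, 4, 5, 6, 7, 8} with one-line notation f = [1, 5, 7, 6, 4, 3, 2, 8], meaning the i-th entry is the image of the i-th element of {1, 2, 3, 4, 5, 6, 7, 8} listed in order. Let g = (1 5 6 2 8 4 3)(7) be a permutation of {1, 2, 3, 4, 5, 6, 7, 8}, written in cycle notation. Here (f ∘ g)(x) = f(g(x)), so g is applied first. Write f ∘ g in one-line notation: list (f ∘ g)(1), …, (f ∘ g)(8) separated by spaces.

4 8 1 7 3 5 2 6

Chase each element through g then f: 1 → 5 → 4; 2 → 8 → 8; 3 → 1 → 1; 4 → 3 → 7; 5 → 6 → 3; 6 → 2 → 5; 7 → 7 → 2; 8 → 4 → 6.
Collecting the images, f ∘ g = [4 8 1 7 3 5 2 6].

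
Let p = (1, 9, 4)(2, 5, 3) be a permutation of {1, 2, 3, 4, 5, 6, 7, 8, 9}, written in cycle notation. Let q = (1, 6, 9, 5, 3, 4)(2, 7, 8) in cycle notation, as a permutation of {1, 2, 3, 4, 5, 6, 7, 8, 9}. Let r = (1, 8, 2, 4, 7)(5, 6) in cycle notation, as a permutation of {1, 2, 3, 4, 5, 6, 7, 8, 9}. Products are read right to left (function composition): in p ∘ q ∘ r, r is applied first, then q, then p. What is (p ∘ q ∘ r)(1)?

(p ∘ q ∘ r)(1) = p(q(r(1))). r(1) = 8, then q(8) = 2, then p(2) = 5, so the result is 5.

5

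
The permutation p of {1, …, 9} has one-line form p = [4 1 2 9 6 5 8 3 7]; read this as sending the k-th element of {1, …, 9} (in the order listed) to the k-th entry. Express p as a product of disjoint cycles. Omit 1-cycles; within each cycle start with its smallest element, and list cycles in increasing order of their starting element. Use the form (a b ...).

(1 4 9 7 8 3 2)(5 6)

Iterating p from 1 gives 1 → 4 → 9 → 7 → 8 → 3 → 2 → 1; that is the 7-cycle (1 4 9 7 8 3 2).
Continuing from each remaining unvisited element yields (1 4 9 7 8 3 2)(5 6).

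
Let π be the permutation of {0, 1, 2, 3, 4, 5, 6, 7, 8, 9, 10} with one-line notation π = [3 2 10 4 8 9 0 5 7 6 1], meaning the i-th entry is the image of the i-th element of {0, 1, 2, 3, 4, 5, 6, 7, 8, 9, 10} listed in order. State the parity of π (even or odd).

In disjoint-cycle form the cycle lengths are 8, 3.
A cycle of length ℓ contributes ℓ−1 transpositions, so π is a product of 7 + 2 = 9 transpositions — odd.

odd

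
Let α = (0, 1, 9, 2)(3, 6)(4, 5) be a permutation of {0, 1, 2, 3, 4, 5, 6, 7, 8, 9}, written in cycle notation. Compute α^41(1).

1 lies in the 4-cycle (0, 1, 9, 2).
Powers repeat with period 4 on this cycle, and 41 mod 4 = 1, so α^41(1) = α^1(1).
Stepping 1 place around the cycle: 1 → 9.

9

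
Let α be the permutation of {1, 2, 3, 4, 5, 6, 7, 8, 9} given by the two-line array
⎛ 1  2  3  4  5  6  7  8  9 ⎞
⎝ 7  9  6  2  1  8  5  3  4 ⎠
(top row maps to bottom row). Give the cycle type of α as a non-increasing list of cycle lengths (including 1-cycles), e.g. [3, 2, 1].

[3, 3, 3]

The disjoint cycles are (1 7 5)(2 9 4)(3 6 8), with lengths 3, 3, 3 in non-increasing order.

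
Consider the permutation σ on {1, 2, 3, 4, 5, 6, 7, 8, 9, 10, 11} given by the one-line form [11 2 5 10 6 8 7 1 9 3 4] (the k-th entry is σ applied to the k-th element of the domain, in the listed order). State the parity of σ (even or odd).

odd

In disjoint-cycle form the cycle lengths are 8, 1, 1, 1.
A cycle of length ℓ contributes ℓ−1 transpositions, so σ is a product of 7 transpositions — odd.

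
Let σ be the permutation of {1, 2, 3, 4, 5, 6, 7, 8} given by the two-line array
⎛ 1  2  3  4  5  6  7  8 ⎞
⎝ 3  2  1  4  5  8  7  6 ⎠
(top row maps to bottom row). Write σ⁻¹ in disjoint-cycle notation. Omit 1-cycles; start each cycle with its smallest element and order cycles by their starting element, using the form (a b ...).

First write σ in disjoint cycles: (1 3)(6 8).
Reversing each cycle (and rotating so the smallest element leads) gives σ⁻¹ = (1 3)(6 8).

(1 3)(6 8)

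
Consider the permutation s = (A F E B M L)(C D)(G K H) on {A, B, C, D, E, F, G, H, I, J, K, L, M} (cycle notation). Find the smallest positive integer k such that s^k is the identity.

6

The cycle type of s is (6, 3, 2, 1, 1).
Since disjoint cycles commute, ord(s) = lcm(6, 3, 2) = 6.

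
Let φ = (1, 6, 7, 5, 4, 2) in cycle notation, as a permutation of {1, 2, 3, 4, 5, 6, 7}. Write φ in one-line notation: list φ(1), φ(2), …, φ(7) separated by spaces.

6 1 3 2 4 7 5

Reading each image from the cycles: 1↦6, 2↦1, 3↦3, 4↦2, 5↦4, 6↦7, 7↦5.
Listing these in domain order gives 6 1 3 2 4 7 5.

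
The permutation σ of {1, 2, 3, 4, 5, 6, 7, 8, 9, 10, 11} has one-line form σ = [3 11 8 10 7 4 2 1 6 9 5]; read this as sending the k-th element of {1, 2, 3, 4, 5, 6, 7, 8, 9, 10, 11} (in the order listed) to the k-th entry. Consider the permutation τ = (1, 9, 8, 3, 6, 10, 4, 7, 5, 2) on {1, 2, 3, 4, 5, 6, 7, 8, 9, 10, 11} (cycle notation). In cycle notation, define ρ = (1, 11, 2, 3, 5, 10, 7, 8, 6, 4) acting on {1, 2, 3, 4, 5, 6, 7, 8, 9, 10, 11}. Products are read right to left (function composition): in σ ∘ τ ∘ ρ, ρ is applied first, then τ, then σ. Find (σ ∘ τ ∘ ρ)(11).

Chase 11: ρ(11) = 2; τ(2) = 1; σ(1) = 3. Hence (σ ∘ τ ∘ ρ)(11) = 3.

3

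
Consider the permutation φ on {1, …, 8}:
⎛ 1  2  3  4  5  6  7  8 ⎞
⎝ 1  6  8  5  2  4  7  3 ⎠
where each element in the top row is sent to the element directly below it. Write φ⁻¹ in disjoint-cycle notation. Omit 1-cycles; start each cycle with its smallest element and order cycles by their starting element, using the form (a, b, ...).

First write φ in disjoint cycles: (2, 6, 4, 5)(3, 8).
Reversing each cycle (and rotating so the smallest element leads) gives φ⁻¹ = (2, 5, 4, 6)(3, 8).

(2, 5, 4, 6)(3, 8)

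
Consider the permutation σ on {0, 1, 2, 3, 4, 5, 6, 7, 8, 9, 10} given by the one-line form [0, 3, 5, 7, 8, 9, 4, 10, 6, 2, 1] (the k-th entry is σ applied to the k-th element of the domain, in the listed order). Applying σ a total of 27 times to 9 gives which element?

Tracing 9 → 2 → … returns to 9 after 3 steps, so 9 lies in a 3-cycle (2 5 9).
Since the cycle has length 3, σ^27 acts on it the same as σ^0 (27 mod 3 = 0).
So σ^27(9) = 9.

9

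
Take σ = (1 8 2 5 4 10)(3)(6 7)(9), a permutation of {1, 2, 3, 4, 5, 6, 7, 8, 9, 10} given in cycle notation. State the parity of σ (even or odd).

The cycle lengths are 6, 2, 1, 1.
A cycle of length ℓ contributes ℓ−1 transpositions, so σ is a product of 5 + 1 = 6 transpositions — even.

even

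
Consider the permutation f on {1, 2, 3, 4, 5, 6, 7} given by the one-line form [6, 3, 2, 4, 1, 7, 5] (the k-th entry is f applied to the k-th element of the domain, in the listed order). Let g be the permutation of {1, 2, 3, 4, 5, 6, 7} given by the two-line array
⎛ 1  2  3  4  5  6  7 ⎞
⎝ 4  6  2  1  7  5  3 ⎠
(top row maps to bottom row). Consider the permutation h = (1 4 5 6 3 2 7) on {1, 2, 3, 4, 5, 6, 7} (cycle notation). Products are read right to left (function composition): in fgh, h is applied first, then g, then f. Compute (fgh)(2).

Apply the permutations in order: h(2) = 7, then g(7) = 3, then f(3) = 2. So (fgh)(2) = 2.

2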